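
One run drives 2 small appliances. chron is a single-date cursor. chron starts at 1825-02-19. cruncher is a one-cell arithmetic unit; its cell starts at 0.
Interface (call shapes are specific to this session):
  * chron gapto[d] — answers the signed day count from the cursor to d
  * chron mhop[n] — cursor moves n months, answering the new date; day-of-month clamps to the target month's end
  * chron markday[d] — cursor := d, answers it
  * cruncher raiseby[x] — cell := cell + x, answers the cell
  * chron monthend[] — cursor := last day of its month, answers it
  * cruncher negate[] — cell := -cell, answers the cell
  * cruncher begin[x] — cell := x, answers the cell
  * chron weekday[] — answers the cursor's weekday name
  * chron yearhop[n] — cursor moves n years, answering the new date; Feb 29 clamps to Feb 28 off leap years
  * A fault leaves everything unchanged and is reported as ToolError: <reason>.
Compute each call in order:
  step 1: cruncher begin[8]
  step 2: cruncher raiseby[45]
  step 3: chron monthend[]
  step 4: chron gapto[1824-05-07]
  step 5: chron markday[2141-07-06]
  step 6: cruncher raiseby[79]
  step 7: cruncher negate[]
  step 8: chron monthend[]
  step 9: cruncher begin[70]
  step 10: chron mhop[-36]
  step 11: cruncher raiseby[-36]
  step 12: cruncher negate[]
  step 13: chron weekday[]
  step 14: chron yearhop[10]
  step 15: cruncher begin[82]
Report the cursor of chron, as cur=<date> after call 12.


Answer: cur=2138-07-31

Derivation:
Now I run cruncher begin with 8, and get 8.
I invoke cruncher raiseby with 45, yielding 53.
Calling chron monthend, and observe 1825-02-28.
Now I run chron gapto with 1824-05-07, — result: -297.
I run chron markday with 2141-07-06, — result: 2141-07-06.
I call cruncher raiseby with 79, → 132.
I invoke cruncher negate, which returns -132.
I try chron monthend(), — result: 2141-07-31.
I run cruncher begin with 70, — result: 70.
I use chron mhop with -36: 2138-07-31.
Next I call cruncher raiseby with -36, and observe 34.
Invoking cruncher negate: -34.
Then chron weekday, and see Thursday.
Invoking chron yearhop with 10, which returns 2148-07-31.
I invoke cruncher begin with 82, giving 82.


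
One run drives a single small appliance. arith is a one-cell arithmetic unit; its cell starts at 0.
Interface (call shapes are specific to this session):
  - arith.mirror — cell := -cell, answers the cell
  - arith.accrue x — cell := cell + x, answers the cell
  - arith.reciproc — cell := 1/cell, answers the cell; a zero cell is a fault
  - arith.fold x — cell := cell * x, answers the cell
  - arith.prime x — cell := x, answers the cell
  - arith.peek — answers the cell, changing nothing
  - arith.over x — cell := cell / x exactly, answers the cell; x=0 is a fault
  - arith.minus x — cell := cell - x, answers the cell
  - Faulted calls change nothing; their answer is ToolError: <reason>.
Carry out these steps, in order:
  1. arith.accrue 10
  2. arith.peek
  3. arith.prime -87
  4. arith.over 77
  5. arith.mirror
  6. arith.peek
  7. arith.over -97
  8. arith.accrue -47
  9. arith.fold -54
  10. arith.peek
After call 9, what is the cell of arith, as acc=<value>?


Answer: acc=18961020/7469

Derivation:
Invoking accrue(x=10), yielding 10.
Invoking peek, and get 10.
Now I run prime(x=-87), yielding -87.
Next I call over(x=77), and get -87/77.
Using mirror, and get 87/77.
Now I run peek, and see 87/77.
I run over(x=-97), which returns -87/7469.
I use accrue(x=-47), giving -351130/7469.
Calling fold(x=-54): 18961020/7469.
Using peek(): 18961020/7469.


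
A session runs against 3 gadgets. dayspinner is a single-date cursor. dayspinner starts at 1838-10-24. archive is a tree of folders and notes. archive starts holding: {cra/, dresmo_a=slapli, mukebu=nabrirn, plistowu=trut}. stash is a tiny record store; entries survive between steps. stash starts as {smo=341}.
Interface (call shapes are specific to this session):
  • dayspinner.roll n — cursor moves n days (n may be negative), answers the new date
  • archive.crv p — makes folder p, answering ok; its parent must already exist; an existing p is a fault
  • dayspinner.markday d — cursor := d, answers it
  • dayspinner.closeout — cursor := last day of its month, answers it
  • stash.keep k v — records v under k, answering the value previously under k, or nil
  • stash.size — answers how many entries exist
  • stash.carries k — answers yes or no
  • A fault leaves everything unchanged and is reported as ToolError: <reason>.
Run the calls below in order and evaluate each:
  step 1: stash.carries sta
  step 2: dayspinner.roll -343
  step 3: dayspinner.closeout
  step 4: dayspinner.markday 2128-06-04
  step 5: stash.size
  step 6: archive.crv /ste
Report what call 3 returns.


Answer: 1837-11-30

Derivation:
Do: carries[k→sta]
See: no
Do: roll[n→-343]
See: 1837-11-15
Do: closeout[]
See: 1837-11-30
Do: markday[d→2128-06-04]
See: 2128-06-04
Do: size[]
See: 1
Do: crv[p→/ste]
See: ok


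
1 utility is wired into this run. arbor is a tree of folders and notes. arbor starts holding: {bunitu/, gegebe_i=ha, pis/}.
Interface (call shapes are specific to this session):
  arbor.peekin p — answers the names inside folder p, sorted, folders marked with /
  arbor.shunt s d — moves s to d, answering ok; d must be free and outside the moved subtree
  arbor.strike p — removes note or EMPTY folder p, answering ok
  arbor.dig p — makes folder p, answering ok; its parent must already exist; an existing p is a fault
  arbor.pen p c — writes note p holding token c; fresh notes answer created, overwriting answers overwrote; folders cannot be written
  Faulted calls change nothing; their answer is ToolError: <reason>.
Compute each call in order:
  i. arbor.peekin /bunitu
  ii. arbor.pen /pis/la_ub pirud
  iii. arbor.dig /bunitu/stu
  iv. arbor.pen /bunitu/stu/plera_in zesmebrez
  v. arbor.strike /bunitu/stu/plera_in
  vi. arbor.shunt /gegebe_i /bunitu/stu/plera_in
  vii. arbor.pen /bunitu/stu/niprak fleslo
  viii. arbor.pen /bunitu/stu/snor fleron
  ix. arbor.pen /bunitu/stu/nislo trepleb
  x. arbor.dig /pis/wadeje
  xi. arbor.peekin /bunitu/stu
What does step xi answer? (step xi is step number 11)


·→ peekin(p='/bunitu')
·← []
·→ pen(p='/pis/la_ub', c='pirud')
·← created
·→ dig(p='/bunitu/stu')
·← ok
·→ pen(p='/bunitu/stu/plera_in', c='zesmebrez')
·← created
·→ strike(p='/bunitu/stu/plera_in')
·← ok
·→ shunt(s='/gegebe_i', d='/bunitu/stu/plera_in')
·← ok
·→ pen(p='/bunitu/stu/niprak', c='fleslo')
·← created
·→ pen(p='/bunitu/stu/snor', c='fleron')
·← created
·→ pen(p='/bunitu/stu/nislo', c='trepleb')
·← created
·→ dig(p='/pis/wadeje')
·← ok
·→ peekin(p='/bunitu/stu')
·← [niprak, nislo, plera_in, snor]

Answer: [niprak, nislo, plera_in, snor]


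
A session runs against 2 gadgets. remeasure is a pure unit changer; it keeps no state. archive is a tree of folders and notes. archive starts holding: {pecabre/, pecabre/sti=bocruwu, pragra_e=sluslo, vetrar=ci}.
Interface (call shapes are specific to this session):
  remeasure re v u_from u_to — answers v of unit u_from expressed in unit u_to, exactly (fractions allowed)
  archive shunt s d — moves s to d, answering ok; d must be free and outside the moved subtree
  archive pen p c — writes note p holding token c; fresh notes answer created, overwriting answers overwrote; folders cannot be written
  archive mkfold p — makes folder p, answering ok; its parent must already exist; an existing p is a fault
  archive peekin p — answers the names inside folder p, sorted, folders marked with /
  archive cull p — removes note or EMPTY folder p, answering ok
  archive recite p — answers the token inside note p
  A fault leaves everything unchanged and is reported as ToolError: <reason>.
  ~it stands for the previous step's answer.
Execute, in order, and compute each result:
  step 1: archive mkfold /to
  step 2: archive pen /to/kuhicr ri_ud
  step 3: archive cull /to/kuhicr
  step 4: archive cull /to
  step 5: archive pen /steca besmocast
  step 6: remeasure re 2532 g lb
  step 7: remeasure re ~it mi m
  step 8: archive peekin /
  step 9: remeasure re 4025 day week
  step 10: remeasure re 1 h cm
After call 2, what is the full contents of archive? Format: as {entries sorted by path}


Answer: {pecabre/, pecabre/sti=bocruwu, pragra_e=sluslo, to/, to/kuhicr=ri_ud, vetrar=ci}

Derivation:
Do: archive mkfold[p=/to]
See: ok
Do: archive pen[p=/to/kuhicr; c=ri_ud]
See: created
Do: archive cull[p=/to/kuhicr]
See: ok
Do: archive cull[p=/to]
See: ok
Do: archive pen[p=/steca; c=besmocast]
See: created
Do: remeasure re[v=2532; u_from=g; u_to=lb]
See: 253200000/45359237
Do: remeasure re[v=~it; u_from=mi; u_to=m]
See: 37044172800/4123567
Do: archive peekin[p=/]
See: [pecabre/, pragra_e, steca, vetrar]
Do: remeasure re[v=4025; u_from=day; u_to=week]
See: 575
Do: remeasure re[v=1; u_from=h; u_to=cm]
See: ToolError: incompatible units


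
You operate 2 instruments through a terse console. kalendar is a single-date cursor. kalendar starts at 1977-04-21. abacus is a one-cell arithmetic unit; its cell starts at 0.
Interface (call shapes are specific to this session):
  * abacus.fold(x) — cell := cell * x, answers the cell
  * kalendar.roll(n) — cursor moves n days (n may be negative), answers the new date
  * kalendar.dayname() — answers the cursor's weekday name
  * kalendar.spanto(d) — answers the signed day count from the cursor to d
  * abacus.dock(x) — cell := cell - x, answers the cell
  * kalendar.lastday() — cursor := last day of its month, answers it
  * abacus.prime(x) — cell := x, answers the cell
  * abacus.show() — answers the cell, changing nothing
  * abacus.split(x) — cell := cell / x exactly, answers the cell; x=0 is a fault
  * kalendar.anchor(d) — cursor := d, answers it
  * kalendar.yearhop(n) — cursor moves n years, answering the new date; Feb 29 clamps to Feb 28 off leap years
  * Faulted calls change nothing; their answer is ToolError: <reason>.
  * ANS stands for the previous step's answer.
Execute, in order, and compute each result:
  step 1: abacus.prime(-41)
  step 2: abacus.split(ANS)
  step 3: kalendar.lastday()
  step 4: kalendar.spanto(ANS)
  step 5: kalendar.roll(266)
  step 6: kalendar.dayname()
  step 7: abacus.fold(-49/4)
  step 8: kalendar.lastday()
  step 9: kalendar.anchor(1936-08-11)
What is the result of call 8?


Answer: 1978-01-31

Derivation:
I call abacus.prime on x: -41, giving -41.
I use abacus.split on x: ANS, and observe 1.
Using kalendar.lastday(), and see 1977-04-30.
Then kalendar.spanto on d: ANS, and get 0.
Invoking kalendar.roll on n: 266: 1978-01-21.
Next I call kalendar.dayname(), yielding Saturday.
Invoking abacus.fold on x: -49/4, giving -49/4.
I try kalendar.lastday(), yielding 1978-01-31.
I use kalendar.anchor on d: 1936-08-11, — result: 1936-08-11.


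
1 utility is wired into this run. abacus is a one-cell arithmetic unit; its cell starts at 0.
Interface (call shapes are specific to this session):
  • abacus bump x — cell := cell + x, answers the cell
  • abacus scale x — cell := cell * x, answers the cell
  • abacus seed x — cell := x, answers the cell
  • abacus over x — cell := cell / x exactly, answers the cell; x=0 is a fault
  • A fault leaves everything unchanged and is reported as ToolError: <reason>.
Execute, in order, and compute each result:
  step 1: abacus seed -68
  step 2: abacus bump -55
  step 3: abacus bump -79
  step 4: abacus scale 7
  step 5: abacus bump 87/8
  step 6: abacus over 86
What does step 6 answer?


// abacus seed(x: -68) : -68
// abacus bump(x: -55) : -123
// abacus bump(x: -79) : -202
// abacus scale(x: 7) : -1414
// abacus bump(x: 87/8) : -11225/8
// abacus over(x: 86) : -11225/688

Answer: -11225/688


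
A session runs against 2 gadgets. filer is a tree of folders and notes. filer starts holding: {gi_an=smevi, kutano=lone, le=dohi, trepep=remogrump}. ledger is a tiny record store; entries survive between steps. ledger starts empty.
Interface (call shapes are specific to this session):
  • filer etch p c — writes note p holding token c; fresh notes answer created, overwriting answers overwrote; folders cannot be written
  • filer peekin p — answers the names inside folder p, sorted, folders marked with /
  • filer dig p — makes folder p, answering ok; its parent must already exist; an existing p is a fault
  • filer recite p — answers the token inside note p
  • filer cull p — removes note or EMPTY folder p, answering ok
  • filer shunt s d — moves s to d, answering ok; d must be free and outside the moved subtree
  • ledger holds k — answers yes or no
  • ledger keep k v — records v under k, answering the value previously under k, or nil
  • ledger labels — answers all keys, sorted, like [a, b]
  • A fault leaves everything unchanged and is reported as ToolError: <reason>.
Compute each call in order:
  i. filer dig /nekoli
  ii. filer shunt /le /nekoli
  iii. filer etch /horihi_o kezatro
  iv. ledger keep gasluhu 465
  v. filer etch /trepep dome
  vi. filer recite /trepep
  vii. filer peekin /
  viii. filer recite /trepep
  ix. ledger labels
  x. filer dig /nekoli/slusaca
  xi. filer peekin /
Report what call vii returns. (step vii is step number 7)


Answer: [gi_an, horihi_o, kutano, le, nekoli/, trepep]

Derivation:
-- filer dig(p='/nekoli') : ok
-- filer shunt(s='/le', d='/nekoli') : ToolError: exists
-- filer etch(p='/horihi_o', c='kezatro') : created
-- ledger keep(k='gasluhu', v='465') : nil
-- filer etch(p='/trepep', c='dome') : overwrote
-- filer recite(p='/trepep') : dome
-- filer peekin(p='/') : [gi_an, horihi_o, kutano, le, nekoli/, trepep]
-- filer recite(p='/trepep') : dome
-- ledger labels() : [gasluhu]
-- filer dig(p='/nekoli/slusaca') : ok
-- filer peekin(p='/') : [gi_an, horihi_o, kutano, le, nekoli/, trepep]


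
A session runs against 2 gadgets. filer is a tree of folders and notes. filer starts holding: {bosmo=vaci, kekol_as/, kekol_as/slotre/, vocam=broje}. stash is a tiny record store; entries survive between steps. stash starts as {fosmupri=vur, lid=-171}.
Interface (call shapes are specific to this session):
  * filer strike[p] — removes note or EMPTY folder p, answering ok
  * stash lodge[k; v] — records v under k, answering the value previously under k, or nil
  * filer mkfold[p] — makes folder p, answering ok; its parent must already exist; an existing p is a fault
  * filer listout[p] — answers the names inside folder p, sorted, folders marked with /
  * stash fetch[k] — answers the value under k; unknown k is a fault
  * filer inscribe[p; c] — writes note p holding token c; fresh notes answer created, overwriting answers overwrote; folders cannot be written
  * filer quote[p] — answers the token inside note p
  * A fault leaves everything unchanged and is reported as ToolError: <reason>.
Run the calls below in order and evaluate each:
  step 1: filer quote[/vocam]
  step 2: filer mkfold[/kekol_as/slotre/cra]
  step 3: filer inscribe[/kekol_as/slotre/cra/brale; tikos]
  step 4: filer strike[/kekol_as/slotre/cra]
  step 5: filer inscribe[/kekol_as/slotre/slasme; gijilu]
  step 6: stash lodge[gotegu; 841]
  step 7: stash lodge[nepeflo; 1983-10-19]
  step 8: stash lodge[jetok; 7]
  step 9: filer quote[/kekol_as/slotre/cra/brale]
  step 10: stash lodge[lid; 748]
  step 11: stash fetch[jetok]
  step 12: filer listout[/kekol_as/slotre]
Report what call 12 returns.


Answer: [cra/, slasme]

Derivation:
Calling filer quote(/vocam), and see broje.
Using filer mkfold(/kekol_as/slotre/cra), and see ok.
Using filer inscribe(/kekol_as/slotre/cra/brale, tikos), yielding created.
I run filer strike(/kekol_as/slotre/cra), giving ToolError: not empty.
Invoking filer inscribe(/kekol_as/slotre/slasme, gijilu), yielding created.
I run stash lodge(gotegu, 841), which returns nil.
Using stash lodge(nepeflo, 1983-10-19), yielding nil.
Next I call stash lodge(jetok, 7), which returns nil.
Calling filer quote(/kekol_as/slotre/cra/brale), — result: tikos.
I call stash lodge(lid, 748), giving -171.
I use stash fetch(jetok), which returns 7.
Now I run filer listout(/kekol_as/slotre), — result: [cra/, slasme].


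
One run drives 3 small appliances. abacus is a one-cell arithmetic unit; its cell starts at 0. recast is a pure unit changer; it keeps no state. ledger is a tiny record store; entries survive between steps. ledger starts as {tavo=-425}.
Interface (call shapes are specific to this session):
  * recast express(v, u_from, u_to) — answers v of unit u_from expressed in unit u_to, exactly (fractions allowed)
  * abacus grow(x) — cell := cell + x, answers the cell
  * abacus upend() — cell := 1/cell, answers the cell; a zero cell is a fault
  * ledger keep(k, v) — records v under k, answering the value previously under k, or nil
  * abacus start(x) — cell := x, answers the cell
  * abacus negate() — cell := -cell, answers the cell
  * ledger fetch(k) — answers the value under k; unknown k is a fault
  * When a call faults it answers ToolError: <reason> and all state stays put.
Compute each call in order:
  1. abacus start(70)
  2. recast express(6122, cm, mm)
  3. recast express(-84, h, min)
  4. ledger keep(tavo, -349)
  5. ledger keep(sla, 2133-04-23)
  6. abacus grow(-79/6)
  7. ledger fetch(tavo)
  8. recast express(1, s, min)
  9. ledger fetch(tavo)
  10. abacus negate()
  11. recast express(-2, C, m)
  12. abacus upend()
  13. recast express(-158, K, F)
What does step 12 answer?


Do: abacus start[x→70]
See: 70
Do: recast express[v→6122; u_from→cm; u_to→mm]
See: 61220
Do: recast express[v→-84; u_from→h; u_to→min]
See: -5040
Do: ledger keep[k→tavo; v→-349]
See: -425
Do: ledger keep[k→sla; v→2133-04-23]
See: nil
Do: abacus grow[x→-79/6]
See: 341/6
Do: ledger fetch[k→tavo]
See: -349
Do: recast express[v→1; u_from→s; u_to→min]
See: 1/60
Do: ledger fetch[k→tavo]
See: -349
Do: abacus negate[]
See: -341/6
Do: recast express[v→-2; u_from→C; u_to→m]
See: ToolError: incompatible units
Do: abacus upend[]
See: -6/341
Do: recast express[v→-158; u_from→K; u_to→F]
See: -74407/100

Answer: -6/341


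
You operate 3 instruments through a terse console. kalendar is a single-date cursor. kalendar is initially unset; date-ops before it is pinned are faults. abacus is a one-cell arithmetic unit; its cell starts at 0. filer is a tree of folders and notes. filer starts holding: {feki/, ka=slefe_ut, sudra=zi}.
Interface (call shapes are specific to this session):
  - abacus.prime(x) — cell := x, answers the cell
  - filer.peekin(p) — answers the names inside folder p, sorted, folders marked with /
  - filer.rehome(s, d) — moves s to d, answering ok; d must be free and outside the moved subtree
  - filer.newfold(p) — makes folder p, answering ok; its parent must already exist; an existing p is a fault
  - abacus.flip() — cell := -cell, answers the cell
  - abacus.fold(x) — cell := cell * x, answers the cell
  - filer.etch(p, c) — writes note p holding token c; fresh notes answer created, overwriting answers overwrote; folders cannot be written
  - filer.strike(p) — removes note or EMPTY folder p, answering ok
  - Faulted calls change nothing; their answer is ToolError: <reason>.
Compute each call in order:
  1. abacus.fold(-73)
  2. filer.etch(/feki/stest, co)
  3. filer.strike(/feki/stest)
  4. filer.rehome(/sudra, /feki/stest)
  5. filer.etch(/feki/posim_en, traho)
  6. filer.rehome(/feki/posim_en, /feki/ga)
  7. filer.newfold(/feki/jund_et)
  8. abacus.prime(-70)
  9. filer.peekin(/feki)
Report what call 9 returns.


Answer: [ga, jund_et/, stest]

Derivation:
$ abacus.fold x='-73'
:: 0
$ filer.etch p='/feki/stest' c='co'
:: created
$ filer.strike p='/feki/stest'
:: ok
$ filer.rehome s='/sudra' d='/feki/stest'
:: ok
$ filer.etch p='/feki/posim_en' c='traho'
:: created
$ filer.rehome s='/feki/posim_en' d='/feki/ga'
:: ok
$ filer.newfold p='/feki/jund_et'
:: ok
$ abacus.prime x='-70'
:: -70
$ filer.peekin p='/feki'
:: [ga, jund_et/, stest]


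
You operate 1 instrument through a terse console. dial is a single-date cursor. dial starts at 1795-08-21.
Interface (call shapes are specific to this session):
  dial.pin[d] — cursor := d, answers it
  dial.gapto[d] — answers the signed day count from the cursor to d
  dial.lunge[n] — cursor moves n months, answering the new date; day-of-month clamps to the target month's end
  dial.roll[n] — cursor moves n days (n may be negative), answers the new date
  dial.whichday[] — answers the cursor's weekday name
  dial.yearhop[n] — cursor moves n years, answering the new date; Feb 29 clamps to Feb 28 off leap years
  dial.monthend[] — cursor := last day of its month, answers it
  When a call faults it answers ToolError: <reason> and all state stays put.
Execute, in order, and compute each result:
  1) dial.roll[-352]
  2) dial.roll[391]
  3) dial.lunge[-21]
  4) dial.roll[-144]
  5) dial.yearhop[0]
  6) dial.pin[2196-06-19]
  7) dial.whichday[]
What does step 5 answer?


CALL dial.roll[n: -352]
RET  1794-09-03
CALL dial.roll[n: 391]
RET  1795-09-29
CALL dial.lunge[n: -21]
RET  1793-12-29
CALL dial.roll[n: -144]
RET  1793-08-07
CALL dial.yearhop[n: 0]
RET  1793-08-07
CALL dial.pin[d: 2196-06-19]
RET  2196-06-19
CALL dial.whichday[]
RET  Sunday

Answer: 1793-08-07


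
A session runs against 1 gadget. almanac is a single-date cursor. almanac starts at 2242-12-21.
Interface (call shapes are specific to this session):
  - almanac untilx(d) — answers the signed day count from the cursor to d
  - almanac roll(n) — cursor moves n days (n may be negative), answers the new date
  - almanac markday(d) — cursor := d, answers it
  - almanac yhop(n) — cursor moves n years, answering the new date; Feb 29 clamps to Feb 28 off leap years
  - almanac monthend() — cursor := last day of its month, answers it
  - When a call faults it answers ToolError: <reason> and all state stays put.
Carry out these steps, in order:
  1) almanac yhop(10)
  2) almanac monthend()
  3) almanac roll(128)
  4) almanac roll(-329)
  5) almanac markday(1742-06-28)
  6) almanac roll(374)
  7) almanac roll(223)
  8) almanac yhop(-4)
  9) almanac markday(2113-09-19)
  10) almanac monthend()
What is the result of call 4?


>>> almanac yhop n=10
:: 2252-12-21
>>> almanac monthend
:: 2252-12-31
>>> almanac roll n=128
:: 2253-05-08
>>> almanac roll n=-329
:: 2252-06-13
>>> almanac markday d=1742-06-28
:: 1742-06-28
>>> almanac roll n=374
:: 1743-07-07
>>> almanac roll n=223
:: 1744-02-15
>>> almanac yhop n=-4
:: 1740-02-15
>>> almanac markday d=2113-09-19
:: 2113-09-19
>>> almanac monthend
:: 2113-09-30

Answer: 2252-06-13


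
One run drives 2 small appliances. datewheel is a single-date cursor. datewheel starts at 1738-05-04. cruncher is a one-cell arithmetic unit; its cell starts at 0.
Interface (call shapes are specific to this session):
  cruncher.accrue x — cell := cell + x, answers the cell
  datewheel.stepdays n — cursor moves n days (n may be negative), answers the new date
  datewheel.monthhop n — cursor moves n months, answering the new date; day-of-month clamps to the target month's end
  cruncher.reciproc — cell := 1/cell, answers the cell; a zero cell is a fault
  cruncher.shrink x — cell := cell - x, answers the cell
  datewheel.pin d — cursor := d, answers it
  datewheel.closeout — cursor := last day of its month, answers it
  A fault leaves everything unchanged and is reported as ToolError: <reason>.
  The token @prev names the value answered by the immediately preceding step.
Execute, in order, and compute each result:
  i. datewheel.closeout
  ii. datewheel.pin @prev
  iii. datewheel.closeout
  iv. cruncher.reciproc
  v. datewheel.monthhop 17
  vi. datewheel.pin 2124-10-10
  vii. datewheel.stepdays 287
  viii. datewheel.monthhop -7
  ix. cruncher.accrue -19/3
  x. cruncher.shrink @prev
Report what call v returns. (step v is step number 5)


Answer: 1739-10-31

Derivation:
Act: closeout[]
Obs: 1738-05-31
Act: pin[d: @prev]
Obs: 1738-05-31
Act: closeout[]
Obs: 1738-05-31
Act: reciproc[]
Obs: ToolError: reciprocal of zero
Act: monthhop[n: 17]
Obs: 1739-10-31
Act: pin[d: 2124-10-10]
Obs: 2124-10-10
Act: stepdays[n: 287]
Obs: 2125-07-24
Act: monthhop[n: -7]
Obs: 2124-12-24
Act: accrue[x: -19/3]
Obs: -19/3
Act: shrink[x: @prev]
Obs: 0


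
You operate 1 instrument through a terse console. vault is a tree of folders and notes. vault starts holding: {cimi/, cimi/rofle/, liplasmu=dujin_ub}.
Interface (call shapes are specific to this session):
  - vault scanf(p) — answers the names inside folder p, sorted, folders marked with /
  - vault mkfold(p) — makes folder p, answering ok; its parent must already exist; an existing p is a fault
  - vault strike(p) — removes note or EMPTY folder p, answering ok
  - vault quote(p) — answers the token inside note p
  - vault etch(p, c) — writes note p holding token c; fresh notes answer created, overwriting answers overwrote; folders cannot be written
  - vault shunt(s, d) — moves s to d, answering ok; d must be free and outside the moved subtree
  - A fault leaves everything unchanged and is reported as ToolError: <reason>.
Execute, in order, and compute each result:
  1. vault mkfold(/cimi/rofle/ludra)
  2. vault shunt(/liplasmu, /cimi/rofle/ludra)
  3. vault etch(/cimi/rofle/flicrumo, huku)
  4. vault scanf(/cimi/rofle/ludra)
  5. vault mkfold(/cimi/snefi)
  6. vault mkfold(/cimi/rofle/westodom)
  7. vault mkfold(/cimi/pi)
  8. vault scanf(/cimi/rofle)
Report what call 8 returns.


>>> vault mkfold /cimi/rofle/ludra
= ok
>>> vault shunt /liplasmu /cimi/rofle/ludra
= ToolError: exists
>>> vault etch /cimi/rofle/flicrumo huku
= created
>>> vault scanf /cimi/rofle/ludra
= []
>>> vault mkfold /cimi/snefi
= ok
>>> vault mkfold /cimi/rofle/westodom
= ok
>>> vault mkfold /cimi/pi
= ok
>>> vault scanf /cimi/rofle
= [flicrumo, ludra/, westodom/]

Answer: [flicrumo, ludra/, westodom/]


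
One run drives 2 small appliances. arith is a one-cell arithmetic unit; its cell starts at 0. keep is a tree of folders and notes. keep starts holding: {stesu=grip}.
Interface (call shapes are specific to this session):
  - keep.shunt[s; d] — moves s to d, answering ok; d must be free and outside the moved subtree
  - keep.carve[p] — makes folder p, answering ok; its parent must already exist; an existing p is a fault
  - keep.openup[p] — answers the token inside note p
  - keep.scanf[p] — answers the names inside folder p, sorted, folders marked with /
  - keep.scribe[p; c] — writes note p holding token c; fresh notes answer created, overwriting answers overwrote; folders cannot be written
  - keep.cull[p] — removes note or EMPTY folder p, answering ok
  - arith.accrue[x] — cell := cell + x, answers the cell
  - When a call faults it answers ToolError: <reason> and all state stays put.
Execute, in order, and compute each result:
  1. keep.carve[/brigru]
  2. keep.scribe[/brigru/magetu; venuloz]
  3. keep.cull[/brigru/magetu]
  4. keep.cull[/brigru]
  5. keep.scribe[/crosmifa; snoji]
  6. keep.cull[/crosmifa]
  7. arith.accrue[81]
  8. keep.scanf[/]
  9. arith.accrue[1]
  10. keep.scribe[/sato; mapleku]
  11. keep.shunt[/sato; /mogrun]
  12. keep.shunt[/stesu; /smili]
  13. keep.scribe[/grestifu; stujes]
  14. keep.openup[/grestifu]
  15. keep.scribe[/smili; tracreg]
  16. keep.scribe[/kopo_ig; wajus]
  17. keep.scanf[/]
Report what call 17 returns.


Answer: [grestifu, kopo_ig, mogrun, smili]

Derivation:
Calling keep.carve using p: /brigru, yielding ok.
I invoke keep.scribe using p: /brigru/magetu, c: venuloz, — result: created.
I use keep.cull using p: /brigru/magetu: ok.
Using keep.cull using p: /brigru, and see ok.
I invoke keep.scribe using p: /crosmifa, c: snoji, → created.
Invoking keep.cull using p: /crosmifa, which returns ok.
Invoking arith.accrue using x: 81, giving 81.
I run keep.scanf using p: /, and get [stesu].
Now I run arith.accrue using x: 1, and get 82.
Next I call keep.scribe using p: /sato, c: mapleku, — result: created.
Calling keep.shunt using s: /sato, d: /mogrun, and see ok.
I call keep.shunt using s: /stesu, d: /smili, giving ok.
Calling keep.scribe using p: /grestifu, c: stujes, → created.
Now I run keep.openup using p: /grestifu, giving stujes.
I use keep.scribe using p: /smili, c: tracreg, and get overwrote.
Using keep.scribe using p: /kopo_ig, c: wajus, and get created.
Using keep.scanf using p: /: [grestifu, kopo_ig, mogrun, smili].


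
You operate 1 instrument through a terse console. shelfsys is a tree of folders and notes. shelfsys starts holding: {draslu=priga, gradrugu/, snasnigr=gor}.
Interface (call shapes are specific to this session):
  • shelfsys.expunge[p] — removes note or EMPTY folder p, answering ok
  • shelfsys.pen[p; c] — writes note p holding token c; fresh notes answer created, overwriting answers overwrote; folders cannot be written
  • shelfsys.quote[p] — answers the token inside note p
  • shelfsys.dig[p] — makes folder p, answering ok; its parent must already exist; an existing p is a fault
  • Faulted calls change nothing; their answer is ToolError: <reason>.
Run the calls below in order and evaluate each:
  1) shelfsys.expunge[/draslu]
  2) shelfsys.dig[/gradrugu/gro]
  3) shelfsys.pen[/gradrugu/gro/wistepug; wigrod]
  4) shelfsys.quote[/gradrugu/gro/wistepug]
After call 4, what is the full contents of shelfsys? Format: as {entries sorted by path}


·→ expunge(p→/draslu)
·← ok
·→ dig(p→/gradrugu/gro)
·← ok
·→ pen(p→/gradrugu/gro/wistepug, c→wigrod)
·← created
·→ quote(p→/gradrugu/gro/wistepug)
·← wigrod

Answer: {gradrugu/, gradrugu/gro/, gradrugu/gro/wistepug=wigrod, snasnigr=gor}


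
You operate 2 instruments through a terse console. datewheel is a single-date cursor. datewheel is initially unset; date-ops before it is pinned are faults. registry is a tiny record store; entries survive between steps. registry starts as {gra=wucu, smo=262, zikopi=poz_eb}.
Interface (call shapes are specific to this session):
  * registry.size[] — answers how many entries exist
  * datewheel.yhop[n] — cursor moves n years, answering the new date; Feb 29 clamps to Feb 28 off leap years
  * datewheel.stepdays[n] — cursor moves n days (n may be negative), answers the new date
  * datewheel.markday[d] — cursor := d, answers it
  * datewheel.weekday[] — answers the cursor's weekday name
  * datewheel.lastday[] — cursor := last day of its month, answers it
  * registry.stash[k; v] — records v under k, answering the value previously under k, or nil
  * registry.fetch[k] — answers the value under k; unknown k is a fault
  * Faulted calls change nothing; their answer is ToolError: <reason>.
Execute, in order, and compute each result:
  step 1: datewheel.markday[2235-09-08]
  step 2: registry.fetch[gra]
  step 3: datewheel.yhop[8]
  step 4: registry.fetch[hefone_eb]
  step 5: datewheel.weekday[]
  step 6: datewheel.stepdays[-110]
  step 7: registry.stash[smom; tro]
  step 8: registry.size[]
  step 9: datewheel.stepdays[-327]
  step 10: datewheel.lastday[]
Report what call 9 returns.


Answer: 2242-06-28

Derivation:
→ datewheel.markday(d='2235-09-08')
← 2235-09-08
→ registry.fetch(k='gra')
← wucu
→ datewheel.yhop(n='8')
← 2243-09-08
→ registry.fetch(k='hefone_eb')
← ToolError: no such key hefone_eb
→ datewheel.weekday()
← Friday
→ datewheel.stepdays(n='-110')
← 2243-05-21
→ registry.stash(k='smom', v='tro')
← nil
→ registry.size()
← 4
→ datewheel.stepdays(n='-327')
← 2242-06-28
→ datewheel.lastday()
← 2242-06-30


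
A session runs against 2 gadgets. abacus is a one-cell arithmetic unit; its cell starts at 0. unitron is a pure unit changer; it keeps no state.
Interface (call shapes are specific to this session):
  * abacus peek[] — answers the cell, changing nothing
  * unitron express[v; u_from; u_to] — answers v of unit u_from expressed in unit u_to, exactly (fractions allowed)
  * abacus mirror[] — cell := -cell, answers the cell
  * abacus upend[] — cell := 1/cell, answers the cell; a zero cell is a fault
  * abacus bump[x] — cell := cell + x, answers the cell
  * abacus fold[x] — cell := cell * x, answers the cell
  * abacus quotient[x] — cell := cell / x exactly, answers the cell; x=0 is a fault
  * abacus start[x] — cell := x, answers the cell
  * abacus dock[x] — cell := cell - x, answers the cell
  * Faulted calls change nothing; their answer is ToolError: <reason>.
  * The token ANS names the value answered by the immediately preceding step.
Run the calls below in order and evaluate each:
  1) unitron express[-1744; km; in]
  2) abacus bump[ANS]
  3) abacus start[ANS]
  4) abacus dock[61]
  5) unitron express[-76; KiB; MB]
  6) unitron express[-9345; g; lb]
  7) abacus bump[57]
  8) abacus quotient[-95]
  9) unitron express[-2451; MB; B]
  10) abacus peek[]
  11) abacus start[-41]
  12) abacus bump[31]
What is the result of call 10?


% unitron express(v=-1744, u_from=km, u_to=in) ~> -8720000000/127
% abacus bump(x=ANS) ~> -8720000000/127
% abacus start(x=ANS) ~> -8720000000/127
% abacus dock(x=61) ~> -8720007747/127
% unitron express(v=-76, u_from=KiB, u_to=MB) ~> -1216/15625
% unitron express(v=-9345, u_from=g, u_to=lb) ~> -133500000/6479891
% abacus bump(x=57) ~> -8720000508/127
% abacus quotient(x=-95) ~> 8720000508/12065
% unitron express(v=-2451, u_from=MB, u_to=B) ~> -2451000000
% abacus peek() ~> 8720000508/12065
% abacus start(x=-41) ~> -41
% abacus bump(x=31) ~> -10

Answer: 8720000508/12065


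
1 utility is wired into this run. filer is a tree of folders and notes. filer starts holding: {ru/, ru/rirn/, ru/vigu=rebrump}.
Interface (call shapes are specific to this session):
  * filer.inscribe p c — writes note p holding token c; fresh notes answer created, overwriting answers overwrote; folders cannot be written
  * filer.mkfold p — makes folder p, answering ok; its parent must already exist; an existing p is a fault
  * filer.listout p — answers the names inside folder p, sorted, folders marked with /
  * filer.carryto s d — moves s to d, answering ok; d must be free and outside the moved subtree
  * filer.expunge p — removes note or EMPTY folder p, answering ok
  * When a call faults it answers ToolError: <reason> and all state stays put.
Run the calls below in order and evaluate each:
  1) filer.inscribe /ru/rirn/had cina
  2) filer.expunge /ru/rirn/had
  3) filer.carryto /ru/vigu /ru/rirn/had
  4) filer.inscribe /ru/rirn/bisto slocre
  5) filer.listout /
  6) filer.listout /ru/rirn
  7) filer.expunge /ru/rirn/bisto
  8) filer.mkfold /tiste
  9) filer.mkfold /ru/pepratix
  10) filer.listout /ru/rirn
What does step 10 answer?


Answer: [had]

Derivation:
I invoke filer.inscribe with p='/ru/rirn/had', c='cina', — result: created.
Calling filer.expunge with p='/ru/rirn/had', giving ok.
Calling filer.carryto with s='/ru/vigu', d='/ru/rirn/had', yielding ok.
Next I call filer.inscribe with p='/ru/rirn/bisto', c='slocre', and observe created.
Now I run filer.listout with p='/', yielding [ru/].
Calling filer.listout with p='/ru/rirn', yielding [bisto, had].
Using filer.expunge with p='/ru/rirn/bisto': ok.
Now I run filer.mkfold with p='/tiste', and get ok.
Invoking filer.mkfold with p='/ru/pepratix', → ok.
I use filer.listout with p='/ru/rirn', and see [had].


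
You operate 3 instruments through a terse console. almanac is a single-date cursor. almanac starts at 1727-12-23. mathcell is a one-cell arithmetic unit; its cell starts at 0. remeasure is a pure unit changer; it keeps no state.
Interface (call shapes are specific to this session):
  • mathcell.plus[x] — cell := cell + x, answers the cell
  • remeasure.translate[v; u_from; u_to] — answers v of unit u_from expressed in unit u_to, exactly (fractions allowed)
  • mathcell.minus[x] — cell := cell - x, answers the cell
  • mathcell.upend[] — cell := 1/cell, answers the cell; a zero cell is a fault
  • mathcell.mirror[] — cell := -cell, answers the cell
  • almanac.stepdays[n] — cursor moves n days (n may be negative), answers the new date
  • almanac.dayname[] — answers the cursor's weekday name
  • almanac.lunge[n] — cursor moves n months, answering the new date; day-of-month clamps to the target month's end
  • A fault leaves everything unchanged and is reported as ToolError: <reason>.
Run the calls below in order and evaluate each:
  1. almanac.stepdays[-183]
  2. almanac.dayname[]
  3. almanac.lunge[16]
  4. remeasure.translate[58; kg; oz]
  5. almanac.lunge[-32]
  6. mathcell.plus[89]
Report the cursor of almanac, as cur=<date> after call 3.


> stepdays n='-183'
:: 1727-06-23
> dayname
:: Monday
> lunge n='16'
:: 1728-10-23
> translate v='58' u_from='kg' u_to='oz'
:: 92800000000/45359237
> lunge n='-32'
:: 1726-02-23
> plus x='89'
:: 89

Answer: cur=1728-10-23


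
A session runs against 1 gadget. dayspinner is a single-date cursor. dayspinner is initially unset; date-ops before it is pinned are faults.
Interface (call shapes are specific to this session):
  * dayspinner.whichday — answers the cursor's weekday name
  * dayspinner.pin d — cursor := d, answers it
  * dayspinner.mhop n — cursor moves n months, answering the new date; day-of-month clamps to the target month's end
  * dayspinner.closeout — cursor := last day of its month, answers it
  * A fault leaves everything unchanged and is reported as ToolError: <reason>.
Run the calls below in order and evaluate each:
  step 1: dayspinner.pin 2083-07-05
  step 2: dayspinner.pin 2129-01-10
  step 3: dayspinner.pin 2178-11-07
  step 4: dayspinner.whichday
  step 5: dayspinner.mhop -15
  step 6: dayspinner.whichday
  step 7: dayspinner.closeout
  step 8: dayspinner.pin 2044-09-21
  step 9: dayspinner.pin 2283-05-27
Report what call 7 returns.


> pin d: 2083-07-05
= 2083-07-05
> pin d: 2129-01-10
= 2129-01-10
> pin d: 2178-11-07
= 2178-11-07
> whichday
= Saturday
> mhop n: -15
= 2177-08-07
> whichday
= Thursday
> closeout
= 2177-08-31
> pin d: 2044-09-21
= 2044-09-21
> pin d: 2283-05-27
= 2283-05-27

Answer: 2177-08-31


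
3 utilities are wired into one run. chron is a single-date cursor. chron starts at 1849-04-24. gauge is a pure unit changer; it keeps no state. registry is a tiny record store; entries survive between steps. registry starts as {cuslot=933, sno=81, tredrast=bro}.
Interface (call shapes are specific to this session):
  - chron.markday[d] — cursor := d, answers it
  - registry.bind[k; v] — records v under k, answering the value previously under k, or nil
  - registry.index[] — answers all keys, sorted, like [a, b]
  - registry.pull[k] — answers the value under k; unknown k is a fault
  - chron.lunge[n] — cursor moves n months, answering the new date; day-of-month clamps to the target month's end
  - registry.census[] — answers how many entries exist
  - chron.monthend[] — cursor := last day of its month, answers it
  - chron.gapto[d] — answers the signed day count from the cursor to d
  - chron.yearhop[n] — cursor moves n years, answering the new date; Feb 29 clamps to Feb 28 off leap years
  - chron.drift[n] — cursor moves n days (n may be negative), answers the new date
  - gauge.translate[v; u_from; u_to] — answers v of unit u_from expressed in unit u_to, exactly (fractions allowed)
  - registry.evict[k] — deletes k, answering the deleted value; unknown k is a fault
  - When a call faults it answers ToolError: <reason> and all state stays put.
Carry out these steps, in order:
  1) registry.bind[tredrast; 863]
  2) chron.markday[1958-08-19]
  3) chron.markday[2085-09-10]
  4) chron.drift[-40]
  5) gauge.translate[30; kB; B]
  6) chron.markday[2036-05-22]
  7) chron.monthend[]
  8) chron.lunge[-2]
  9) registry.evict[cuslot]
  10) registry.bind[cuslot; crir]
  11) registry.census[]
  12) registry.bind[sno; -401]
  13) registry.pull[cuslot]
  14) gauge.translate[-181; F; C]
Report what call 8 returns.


Answer: 2036-03-31

Derivation:
Next I call registry.bind using tredrast, 863, and observe bro.
Invoking chron.markday using 1958-08-19, and get 1958-08-19.
I run chron.markday using 2085-09-10, which returns 2085-09-10.
Calling chron.drift using -40, and observe 2085-08-01.
I run gauge.translate using 30, kB, B, which returns 30000.
I invoke chron.markday using 2036-05-22, and get 2036-05-22.
Using chron.monthend, yielding 2036-05-31.
I invoke chron.lunge using -2, — result: 2036-03-31.
Calling registry.evict using cuslot, and see 933.
I call registry.bind using cuslot, crir: nil.
Invoking registry.census(), and see 3.
I use registry.bind using sno, -401, giving 81.
I try registry.pull using cuslot, giving crir.
I try gauge.translate using -181, F, C, and observe -355/3.
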